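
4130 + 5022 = 9152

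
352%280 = 72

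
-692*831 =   -  575052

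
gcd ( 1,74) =1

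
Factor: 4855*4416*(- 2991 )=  - 64126082880= - 2^6*3^2*5^1*23^1*971^1*997^1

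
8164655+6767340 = 14931995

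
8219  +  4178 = 12397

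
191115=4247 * 45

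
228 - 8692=  -  8464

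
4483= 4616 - 133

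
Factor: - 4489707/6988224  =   - 2^( - 6 )*17^(-1) * 2141^( - 1 )*1496569^1 = - 1496569/2329408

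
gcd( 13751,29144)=1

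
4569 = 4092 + 477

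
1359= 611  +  748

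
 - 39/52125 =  - 13/17375 =- 0.00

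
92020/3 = 30673 + 1/3 = 30673.33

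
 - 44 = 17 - 61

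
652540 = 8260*79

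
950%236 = 6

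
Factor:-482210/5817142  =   -241105/2908571 = -  5^1*179^( - 1 )*16249^ ( - 1)*48221^1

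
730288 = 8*91286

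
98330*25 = 2458250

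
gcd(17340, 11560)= 5780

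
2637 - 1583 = 1054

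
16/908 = 4/227 = 0.02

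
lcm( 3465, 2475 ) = 17325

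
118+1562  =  1680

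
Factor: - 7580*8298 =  - 62898840 = - 2^3*3^2*5^1*379^1*461^1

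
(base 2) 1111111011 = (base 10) 1019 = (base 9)1352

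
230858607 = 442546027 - 211687420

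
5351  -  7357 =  - 2006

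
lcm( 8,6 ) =24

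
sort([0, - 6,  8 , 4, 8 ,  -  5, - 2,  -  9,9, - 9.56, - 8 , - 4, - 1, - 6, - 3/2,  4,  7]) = [ - 9.56, - 9,-8 , - 6, -6,  -  5,  -  4,  -  2, - 3/2, - 1,  0,  4, 4, 7,8,  8, 9 ] 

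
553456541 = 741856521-188399980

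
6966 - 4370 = 2596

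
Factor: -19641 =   -  3^1*6547^1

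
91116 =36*2531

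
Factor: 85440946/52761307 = 2^1 * 17^1* 47^(-1 ) *67^1*71^( - 1 )*97^ (-1 )*163^( - 1 )*37507^1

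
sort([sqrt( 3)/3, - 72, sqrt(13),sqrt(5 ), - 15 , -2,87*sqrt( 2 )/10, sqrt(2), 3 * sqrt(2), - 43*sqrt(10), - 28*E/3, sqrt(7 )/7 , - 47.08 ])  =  [ - 43*sqrt(10), - 72 , - 47.08, - 28*E/3, - 15, - 2,  sqrt(7)/7, sqrt(3) /3, sqrt(2), sqrt(5),sqrt (13), 3*sqrt(2),87 * sqrt ( 2 )/10]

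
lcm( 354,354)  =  354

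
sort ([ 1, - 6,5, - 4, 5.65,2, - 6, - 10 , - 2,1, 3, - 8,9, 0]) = [ - 10, - 8, - 6, - 6,-4,-2,0,  1,1,2, 3,5, 5.65,9]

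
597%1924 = 597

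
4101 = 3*1367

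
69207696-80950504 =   -  11742808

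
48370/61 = 48370/61  =  792.95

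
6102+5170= 11272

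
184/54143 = 184/54143=0.00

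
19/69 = 19/69 =0.28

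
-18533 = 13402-31935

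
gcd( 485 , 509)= 1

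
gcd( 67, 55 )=1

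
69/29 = 2+ 11/29  =  2.38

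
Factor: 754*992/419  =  2^6*13^1*29^1*31^1*419^(  -  1 ) = 747968/419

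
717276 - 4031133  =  -3313857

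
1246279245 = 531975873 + 714303372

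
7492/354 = 3746/177 = 21.16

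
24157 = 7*3451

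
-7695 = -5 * 1539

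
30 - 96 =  - 66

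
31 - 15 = 16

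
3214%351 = 55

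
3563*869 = 3096247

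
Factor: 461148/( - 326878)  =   - 498/353  =  -2^1*3^1*83^1*353^( - 1) 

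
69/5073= 23/1691 = 0.01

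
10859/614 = 10859/614=17.69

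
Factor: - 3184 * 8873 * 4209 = -118911119088 = - 2^4*3^1*19^1*23^1*61^1*199^1*467^1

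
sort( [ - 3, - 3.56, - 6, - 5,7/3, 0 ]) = [-6, - 5,-3.56,  -  3, 0,7/3]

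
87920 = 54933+32987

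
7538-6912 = 626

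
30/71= 30/71 = 0.42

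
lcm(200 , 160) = 800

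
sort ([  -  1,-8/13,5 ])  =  [  -  1, - 8/13,  5]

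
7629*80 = 610320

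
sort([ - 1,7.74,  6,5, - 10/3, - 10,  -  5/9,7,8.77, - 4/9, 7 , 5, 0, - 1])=[ - 10,  -  10/3,- 1,-1 , -5/9, - 4/9, 0, 5,5,  6, 7, 7,7.74, 8.77 ] 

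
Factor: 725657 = 97^1*7481^1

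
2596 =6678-4082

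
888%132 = 96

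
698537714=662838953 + 35698761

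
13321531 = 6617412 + 6704119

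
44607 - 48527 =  - 3920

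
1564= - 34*(-46) 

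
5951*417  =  2481567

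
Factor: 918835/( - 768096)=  - 2^(  -  5 )*3^( -3)*5^1*7^(-1 ) * 127^( - 1)*151^1*1217^1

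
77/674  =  77/674 = 0.11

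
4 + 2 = 6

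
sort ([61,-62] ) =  [ - 62,61]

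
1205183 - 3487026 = - 2281843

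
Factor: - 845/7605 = - 1/9 = - 3^ (-2)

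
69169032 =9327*7416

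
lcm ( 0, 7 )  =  0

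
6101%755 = 61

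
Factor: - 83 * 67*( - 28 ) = 155708 = 2^2*7^1*67^1 * 83^1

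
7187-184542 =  - 177355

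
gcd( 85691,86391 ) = 1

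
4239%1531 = 1177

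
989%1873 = 989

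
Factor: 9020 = 2^2*5^1 * 11^1*41^1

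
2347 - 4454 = - 2107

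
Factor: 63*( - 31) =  - 1953= - 3^2*  7^1*31^1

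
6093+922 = 7015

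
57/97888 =3/5152  =  0.00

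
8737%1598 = 747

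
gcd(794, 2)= 2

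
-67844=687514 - 755358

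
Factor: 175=5^2 * 7^1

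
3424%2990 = 434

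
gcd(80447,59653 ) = 1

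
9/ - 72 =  - 1+ 7/8  =  -  0.12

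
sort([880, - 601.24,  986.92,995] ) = [ - 601.24, 880,986.92,995] 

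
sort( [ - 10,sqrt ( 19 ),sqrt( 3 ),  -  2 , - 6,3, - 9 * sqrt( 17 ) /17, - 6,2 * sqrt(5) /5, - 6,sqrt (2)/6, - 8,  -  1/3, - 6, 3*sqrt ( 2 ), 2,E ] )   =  [ - 10, - 8,-6 ,-6, - 6, - 6, - 9 * sqrt(17)/17, - 2, - 1/3,sqrt( 2) /6, 2*sqrt(5 ) /5,sqrt(3 ), 2,  E, 3,3*sqrt(2)  ,  sqrt(19 ) ]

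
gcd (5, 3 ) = 1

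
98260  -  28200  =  70060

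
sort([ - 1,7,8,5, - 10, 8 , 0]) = [  -  10, - 1,0,5 , 7,8, 8]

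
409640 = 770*532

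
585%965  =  585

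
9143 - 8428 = 715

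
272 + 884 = 1156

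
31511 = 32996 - 1485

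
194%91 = 12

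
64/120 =8/15= 0.53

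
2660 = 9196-6536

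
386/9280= 193/4640 = 0.04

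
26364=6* 4394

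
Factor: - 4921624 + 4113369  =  -808255= -5^1*7^2 *3299^1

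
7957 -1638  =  6319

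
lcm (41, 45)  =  1845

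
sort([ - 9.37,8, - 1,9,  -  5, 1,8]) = [ - 9.37, - 5, - 1, 1,8,  8, 9 ] 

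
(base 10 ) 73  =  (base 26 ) 2l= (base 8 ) 111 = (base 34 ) 25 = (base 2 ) 1001001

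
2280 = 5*456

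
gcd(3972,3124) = 4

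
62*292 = 18104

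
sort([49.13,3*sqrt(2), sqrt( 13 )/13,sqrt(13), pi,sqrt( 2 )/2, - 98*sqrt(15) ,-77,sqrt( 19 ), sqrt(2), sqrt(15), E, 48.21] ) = [ - 98*sqrt(15 ),- 77,sqrt( 13) /13,sqrt(2)/2 , sqrt( 2 ),E, pi,sqrt ( 13), sqrt (15 ) , 3*sqrt( 2 ), sqrt(19 ), 48.21 , 49.13 ] 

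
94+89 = 183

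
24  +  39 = 63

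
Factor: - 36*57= - 2^2*3^3*19^1 = - 2052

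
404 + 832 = 1236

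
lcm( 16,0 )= 0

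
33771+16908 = 50679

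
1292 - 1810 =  - 518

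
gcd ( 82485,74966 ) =1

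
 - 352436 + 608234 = 255798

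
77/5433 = 77/5433 = 0.01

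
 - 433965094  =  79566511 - 513531605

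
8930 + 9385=18315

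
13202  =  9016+4186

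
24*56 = 1344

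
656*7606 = 4989536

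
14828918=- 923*(  -  16066)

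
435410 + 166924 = 602334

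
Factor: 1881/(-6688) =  - 2^( - 5) *3^2= -9/32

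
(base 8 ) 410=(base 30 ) 8O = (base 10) 264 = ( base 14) 14C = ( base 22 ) C0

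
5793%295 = 188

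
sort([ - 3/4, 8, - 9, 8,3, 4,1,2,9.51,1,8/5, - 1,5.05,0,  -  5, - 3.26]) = [ - 9, - 5, - 3.26, - 1,-3/4, 0 , 1,1,8/5, 2,3, 4, 5.05, 8,8,9.51]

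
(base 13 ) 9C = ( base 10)129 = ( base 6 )333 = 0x81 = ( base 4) 2001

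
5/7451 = 5/7451 = 0.00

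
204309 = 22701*9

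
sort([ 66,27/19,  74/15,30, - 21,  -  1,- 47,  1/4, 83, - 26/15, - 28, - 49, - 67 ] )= [ - 67, - 49,-47, - 28, - 21, - 26/15, - 1, 1/4,27/19,  74/15, 30, 66,  83 ] 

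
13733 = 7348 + 6385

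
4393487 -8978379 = - 4584892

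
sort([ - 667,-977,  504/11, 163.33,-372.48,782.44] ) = [ - 977, - 667 ,- 372.48, 504/11,  163.33,782.44 ]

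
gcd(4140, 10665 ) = 45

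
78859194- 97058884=-18199690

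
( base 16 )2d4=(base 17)28a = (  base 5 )10344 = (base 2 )1011010100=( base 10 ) 724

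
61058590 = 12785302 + 48273288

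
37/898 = 37/898=0.04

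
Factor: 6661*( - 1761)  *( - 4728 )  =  55459539288 = 2^3*3^2*197^1 * 587^1*6661^1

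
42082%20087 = 1908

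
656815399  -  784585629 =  - 127770230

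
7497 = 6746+751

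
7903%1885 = 363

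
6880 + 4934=11814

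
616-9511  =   - 8895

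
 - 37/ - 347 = 37/347 = 0.11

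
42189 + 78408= 120597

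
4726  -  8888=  - 4162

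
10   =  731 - 721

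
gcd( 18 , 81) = 9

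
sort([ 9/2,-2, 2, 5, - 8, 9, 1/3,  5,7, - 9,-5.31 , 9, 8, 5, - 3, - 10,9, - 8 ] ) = [ - 10, - 9, - 8, - 8, - 5.31 ,-3 , - 2,1/3, 2,  9/2, 5, 5,5, 7,8, 9,9, 9 ] 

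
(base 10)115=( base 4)1303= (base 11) a5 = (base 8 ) 163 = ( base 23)50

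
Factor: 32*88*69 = 194304 = 2^8*3^1*11^1*23^1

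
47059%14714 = 2917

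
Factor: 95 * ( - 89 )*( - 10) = 2^1*5^2* 19^1*89^1 = 84550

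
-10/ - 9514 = 5/4757  =  0.00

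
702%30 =12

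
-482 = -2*241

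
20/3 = 6 + 2/3 = 6.67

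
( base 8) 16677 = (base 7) 31126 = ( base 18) 1591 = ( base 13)360a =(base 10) 7615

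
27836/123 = 226 + 38/123=226.31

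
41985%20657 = 671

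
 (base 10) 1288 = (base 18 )3ha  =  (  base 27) 1KJ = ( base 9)1681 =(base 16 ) 508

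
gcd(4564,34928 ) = 4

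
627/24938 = 627/24938 = 0.03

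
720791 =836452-115661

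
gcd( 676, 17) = 1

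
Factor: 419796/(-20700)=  - 3^1*5^( - 2 )*13^2 = -  507/25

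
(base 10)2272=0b100011100000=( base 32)270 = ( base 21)534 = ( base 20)5dc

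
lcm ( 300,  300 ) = 300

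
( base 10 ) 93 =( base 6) 233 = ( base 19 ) 4h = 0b1011101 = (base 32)2t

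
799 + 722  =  1521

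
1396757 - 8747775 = -7351018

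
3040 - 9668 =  - 6628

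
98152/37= 98152/37 = 2652.76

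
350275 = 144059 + 206216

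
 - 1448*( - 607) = 878936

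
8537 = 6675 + 1862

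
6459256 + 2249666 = 8708922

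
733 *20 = 14660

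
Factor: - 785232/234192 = - 3^1*17^( - 1)*19^1 = - 57/17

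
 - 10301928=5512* ( - 1869)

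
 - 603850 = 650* (-929 )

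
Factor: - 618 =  - 2^1*3^1*103^1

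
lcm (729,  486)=1458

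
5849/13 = 5849/13 = 449.92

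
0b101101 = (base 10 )45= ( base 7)63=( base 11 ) 41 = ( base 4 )231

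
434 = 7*62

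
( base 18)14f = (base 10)411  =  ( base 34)C3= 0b110011011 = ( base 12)2a3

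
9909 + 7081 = 16990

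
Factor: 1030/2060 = 2^( - 1 ) =1/2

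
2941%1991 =950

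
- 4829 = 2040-6869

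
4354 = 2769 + 1585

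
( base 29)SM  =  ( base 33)p9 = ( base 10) 834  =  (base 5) 11314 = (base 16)342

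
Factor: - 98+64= - 2^1*17^1  =  -34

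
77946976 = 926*84176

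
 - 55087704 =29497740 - 84585444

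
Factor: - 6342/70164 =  - 2^( - 1 )*3^( - 1) * 7^1*151^1*1949^( - 1 )  =  -1057/11694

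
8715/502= 17 + 181/502 = 17.36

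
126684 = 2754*46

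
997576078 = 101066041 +896510037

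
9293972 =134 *69358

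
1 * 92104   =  92104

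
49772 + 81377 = 131149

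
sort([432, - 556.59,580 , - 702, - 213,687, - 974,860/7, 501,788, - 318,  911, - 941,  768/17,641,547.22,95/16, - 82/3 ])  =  [ - 974, - 941, - 702, - 556.59, - 318, -213, - 82/3,95/16,768/17,860/7, 432 , 501,547.22,580,641, 687,788,911]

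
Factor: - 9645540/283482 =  - 2^1*3^( - 1 )*5^1*19^1 * 8461^1*15749^(-1) = - 1607590/47247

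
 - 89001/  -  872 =89001/872 = 102.07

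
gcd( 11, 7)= 1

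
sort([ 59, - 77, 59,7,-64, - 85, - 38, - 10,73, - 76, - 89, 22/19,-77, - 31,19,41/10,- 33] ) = [  -  89,-85, -77 , - 77,-76 ,-64,-38, - 33,-31,-10,22/19,41/10,  7, 19,59, 59,73 ] 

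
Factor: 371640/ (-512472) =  -5^1 * 19^1*131^( - 1) = - 95/131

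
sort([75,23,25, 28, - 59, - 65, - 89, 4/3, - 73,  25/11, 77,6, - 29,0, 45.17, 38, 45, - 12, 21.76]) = [ - 89, - 73, - 65, - 59, - 29, - 12,0,  4/3 , 25/11, 6,  21.76,23,25, 28, 38, 45, 45.17,75, 77 ] 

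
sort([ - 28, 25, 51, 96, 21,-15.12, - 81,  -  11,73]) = [ - 81,- 28,-15.12 , - 11,21,25,51, 73,96]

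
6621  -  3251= 3370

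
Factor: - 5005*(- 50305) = 5^2*7^1*11^1*13^1 *10061^1 = 251776525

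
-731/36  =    -  21 + 25/36 = - 20.31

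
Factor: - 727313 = -727313^1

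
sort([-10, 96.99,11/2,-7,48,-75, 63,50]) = [- 75,  -  10, - 7, 11/2,48,50, 63,96.99] 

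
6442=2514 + 3928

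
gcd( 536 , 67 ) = 67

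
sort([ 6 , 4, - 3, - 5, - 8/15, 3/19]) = [ - 5 , - 3, - 8/15,3/19,4 , 6 ]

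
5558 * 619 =3440402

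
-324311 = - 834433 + 510122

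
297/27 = 11 = 11.00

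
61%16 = 13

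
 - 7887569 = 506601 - 8394170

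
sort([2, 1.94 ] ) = [1.94, 2] 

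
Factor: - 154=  - 2^1*7^1*11^1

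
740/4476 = 185/1119 = 0.17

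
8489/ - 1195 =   -  8489/1195= -  7.10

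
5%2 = 1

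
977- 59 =918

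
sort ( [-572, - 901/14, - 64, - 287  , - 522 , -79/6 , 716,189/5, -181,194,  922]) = [ - 572, - 522, - 287, - 181, - 901/14, - 64, - 79/6,189/5,194,716,922]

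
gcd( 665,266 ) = 133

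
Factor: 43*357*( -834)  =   - 12802734=- 2^1*3^2*7^1*17^1*43^1*139^1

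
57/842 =57/842 = 0.07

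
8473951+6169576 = 14643527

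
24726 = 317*78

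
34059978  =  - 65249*(-522)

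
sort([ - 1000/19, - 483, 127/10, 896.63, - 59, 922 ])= [-483, - 59 , - 1000/19, 127/10,896.63,922]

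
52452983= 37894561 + 14558422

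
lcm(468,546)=3276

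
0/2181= 0 = 0.00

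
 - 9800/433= - 9800/433 = - 22.63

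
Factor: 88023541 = 88023541^1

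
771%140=71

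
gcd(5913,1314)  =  657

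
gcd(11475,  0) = 11475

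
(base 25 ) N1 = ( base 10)576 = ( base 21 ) 169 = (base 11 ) 484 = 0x240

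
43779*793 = 34716747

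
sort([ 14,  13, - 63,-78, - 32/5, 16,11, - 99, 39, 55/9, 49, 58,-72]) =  [-99,-78,-72,-63, -32/5, 55/9, 11,  13,14, 16, 39, 49, 58]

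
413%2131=413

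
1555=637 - -918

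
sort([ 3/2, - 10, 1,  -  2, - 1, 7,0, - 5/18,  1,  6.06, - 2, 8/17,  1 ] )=[ - 10, - 2, - 2, - 1, - 5/18,0,8/17,1,1, 1, 3/2,6.06,7 ] 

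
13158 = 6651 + 6507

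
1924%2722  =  1924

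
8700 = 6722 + 1978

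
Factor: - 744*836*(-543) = 337737312 = 2^5*3^2*11^1*19^1*31^1*181^1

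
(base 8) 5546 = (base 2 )101101100110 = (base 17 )a1b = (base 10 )2918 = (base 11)2213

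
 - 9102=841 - 9943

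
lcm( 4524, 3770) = 22620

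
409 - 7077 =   -  6668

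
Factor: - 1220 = - 2^2*5^1*61^1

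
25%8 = 1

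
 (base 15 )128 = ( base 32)87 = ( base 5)2023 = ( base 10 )263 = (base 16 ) 107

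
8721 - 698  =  8023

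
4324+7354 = 11678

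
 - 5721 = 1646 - 7367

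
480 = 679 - 199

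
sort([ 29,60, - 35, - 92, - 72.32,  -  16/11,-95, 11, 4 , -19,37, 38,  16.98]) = [-95, - 92 , - 72.32 , - 35, - 19, - 16/11,4,11, 16.98,29, 37, 38,60 ] 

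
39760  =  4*9940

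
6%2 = 0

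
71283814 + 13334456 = 84618270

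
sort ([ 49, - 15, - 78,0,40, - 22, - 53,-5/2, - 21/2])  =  [ - 78, - 53, - 22 , - 15,-21/2, - 5/2,  0,40,49 ] 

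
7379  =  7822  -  443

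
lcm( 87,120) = 3480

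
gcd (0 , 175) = 175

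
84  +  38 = 122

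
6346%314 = 66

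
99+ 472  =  571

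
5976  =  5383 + 593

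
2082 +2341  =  4423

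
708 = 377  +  331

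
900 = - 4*(-225 ) 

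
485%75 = 35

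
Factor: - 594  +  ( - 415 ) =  - 1009^1= - 1009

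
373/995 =373/995 = 0.37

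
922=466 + 456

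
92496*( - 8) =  - 739968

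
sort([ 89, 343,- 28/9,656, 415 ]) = [ - 28/9, 89,343, 415, 656 ]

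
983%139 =10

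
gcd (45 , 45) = 45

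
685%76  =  1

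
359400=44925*8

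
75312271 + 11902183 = 87214454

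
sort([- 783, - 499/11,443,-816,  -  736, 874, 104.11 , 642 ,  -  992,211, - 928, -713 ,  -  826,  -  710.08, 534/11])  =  [ - 992, - 928,- 826,- 816,  -  783, - 736, - 713,-710.08, - 499/11, 534/11,  104.11, 211, 443,642,874 ] 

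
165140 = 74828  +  90312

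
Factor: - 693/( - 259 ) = 99/37 = 3^2*11^1*37^( - 1 ) 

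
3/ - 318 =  - 1 + 105/106 = - 0.01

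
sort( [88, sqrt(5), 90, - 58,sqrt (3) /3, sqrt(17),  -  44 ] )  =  [-58,-44, sqrt(3 )/3,sqrt ( 5),sqrt( 17), 88,90 ]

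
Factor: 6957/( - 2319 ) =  - 3  =  - 3^1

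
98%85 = 13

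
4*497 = 1988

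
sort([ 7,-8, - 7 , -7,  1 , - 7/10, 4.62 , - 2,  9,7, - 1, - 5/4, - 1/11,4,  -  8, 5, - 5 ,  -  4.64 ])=[ - 8,  -  8,-7, - 7, - 5, - 4.64, - 2, - 5/4  , - 1, - 7/10, -1/11, 1,4, 4.62, 5, 7, 7  ,  9] 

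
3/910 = 3/910 = 0.00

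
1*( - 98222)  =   -98222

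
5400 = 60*90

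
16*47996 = 767936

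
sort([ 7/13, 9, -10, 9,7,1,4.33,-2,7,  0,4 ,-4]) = [ -10, - 4,  -  2,0,7/13,1,4,4.33,7,7, 9,9 ] 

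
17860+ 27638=45498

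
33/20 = 33/20 = 1.65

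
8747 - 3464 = 5283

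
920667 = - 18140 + 938807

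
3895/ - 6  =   - 650 + 5/6 = - 649.17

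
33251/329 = 101 + 22/329 = 101.07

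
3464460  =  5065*684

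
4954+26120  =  31074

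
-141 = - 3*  47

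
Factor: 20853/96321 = 21/97 = 3^1*7^1*97^( - 1 )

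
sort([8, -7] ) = [  -  7,8 ] 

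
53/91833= 53/91833 = 0.00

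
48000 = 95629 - 47629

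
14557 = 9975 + 4582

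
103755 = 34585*3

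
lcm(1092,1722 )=44772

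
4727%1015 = 667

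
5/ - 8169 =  - 1+8164/8169  =  - 0.00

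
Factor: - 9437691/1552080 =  - 3145897/517360 = - 2^( - 4 )*5^( - 1)*29^( - 1)*223^(-1)*3145897^1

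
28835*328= 9457880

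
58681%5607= 2611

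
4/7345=4/7345 = 0.00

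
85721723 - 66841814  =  18879909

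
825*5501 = 4538325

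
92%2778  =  92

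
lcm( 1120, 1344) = 6720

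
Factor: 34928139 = 3^1*89^1*130817^1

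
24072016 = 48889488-24817472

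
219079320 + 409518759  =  628598079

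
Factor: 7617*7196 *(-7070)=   -  387520359240 = - 2^3*3^1*5^1*7^2*101^1*257^1*2539^1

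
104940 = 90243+14697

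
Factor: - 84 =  - 2^2 *3^1* 7^1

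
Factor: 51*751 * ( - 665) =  - 3^1*5^1*7^1*17^1* 19^1*751^1 = - 25470165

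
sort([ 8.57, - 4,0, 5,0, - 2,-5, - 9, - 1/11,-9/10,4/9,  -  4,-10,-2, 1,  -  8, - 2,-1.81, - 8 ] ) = [-10, - 9,-8, - 8, - 5, - 4, - 4,-2,-2, - 2, - 1.81,  -  9/10, - 1/11, 0, 0  ,  4/9,1 , 5,8.57]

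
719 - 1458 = -739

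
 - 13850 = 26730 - 40580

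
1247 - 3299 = - 2052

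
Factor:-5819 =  -11^1*23^2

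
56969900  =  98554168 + -41584268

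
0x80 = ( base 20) 68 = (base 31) 44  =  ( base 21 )62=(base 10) 128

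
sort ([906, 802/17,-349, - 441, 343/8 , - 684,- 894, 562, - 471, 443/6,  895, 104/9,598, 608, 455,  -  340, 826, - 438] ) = [ - 894, - 684,  -  471,  -  441, - 438, - 349, - 340,104/9,  343/8, 802/17,443/6, 455,562, 598, 608,826, 895, 906 ] 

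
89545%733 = 119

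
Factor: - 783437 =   -  83^1*9439^1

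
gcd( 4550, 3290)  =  70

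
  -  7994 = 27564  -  35558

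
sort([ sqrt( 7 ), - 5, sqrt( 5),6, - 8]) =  [ - 8, - 5,sqrt( 5),  sqrt ( 7 ), 6 ]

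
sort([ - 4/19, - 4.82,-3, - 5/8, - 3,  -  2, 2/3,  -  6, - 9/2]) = [-6,-4.82,  -  9/2, - 3, -3, - 2,-5/8, - 4/19, 2/3 ]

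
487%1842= 487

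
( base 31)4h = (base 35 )41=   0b10001101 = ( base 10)141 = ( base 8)215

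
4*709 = 2836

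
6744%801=336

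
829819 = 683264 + 146555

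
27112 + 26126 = 53238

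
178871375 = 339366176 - 160494801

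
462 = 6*77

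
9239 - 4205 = 5034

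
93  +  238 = 331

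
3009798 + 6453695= 9463493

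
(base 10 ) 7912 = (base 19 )12h8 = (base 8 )17350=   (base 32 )7n8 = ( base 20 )JFC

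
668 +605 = 1273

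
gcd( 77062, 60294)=2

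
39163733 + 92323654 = 131487387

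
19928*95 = 1893160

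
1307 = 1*1307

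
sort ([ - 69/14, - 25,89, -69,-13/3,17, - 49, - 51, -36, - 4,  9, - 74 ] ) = [ - 74  ,- 69,-51, - 49, - 36 , - 25, - 69/14, - 13/3,-4,9, 17, 89]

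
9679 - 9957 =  - 278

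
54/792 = 3/44 = 0.07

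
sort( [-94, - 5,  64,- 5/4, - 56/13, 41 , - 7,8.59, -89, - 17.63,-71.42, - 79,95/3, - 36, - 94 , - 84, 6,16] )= [ - 94,-94, - 89,  -  84, - 79, - 71.42, - 36 , - 17.63, - 7  , - 5, - 56/13, - 5/4 , 6,8.59 , 16,95/3,41,64] 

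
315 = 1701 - 1386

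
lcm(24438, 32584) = 97752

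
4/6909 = 4/6909 = 0.00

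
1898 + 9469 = 11367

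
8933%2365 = 1838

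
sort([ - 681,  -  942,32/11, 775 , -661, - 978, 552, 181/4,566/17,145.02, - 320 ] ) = [ - 978, - 942, - 681, -661,-320, 32/11, 566/17, 181/4,145.02, 552,  775 ] 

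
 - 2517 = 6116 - 8633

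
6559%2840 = 879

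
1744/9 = 193 + 7/9= 193.78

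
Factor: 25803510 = 2^1*3^1*5^1*860117^1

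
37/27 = 1  +  10/27=1.37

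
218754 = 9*24306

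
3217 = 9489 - 6272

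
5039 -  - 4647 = 9686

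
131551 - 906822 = -775271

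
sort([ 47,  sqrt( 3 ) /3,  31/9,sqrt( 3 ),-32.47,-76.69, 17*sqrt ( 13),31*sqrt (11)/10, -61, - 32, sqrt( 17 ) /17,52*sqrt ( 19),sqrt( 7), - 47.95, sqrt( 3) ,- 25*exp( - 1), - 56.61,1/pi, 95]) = [-76.69, - 61,-56.61 , - 47.95 , - 32.47,-32,-25*exp( - 1 ), sqrt(17 ) /17,1/pi, sqrt( 3)/3, sqrt(3 ),sqrt(3) , sqrt(7 ),31/9 , 31*sqrt ( 11) /10,  47 , 17*sqrt (13),95, 52* sqrt( 19)] 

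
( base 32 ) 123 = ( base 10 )1091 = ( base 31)146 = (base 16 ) 443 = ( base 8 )2103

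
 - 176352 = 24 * (  -  7348 ) 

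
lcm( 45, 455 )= 4095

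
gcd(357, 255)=51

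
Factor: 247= 13^1*19^1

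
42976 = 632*68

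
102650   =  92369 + 10281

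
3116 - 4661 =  - 1545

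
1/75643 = 1/75643 = 0.00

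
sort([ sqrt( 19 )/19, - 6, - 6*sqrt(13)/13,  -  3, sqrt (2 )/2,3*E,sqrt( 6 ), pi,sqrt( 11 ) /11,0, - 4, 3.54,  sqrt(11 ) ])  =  [  -  6,  -  4, - 3, - 6*sqrt ( 13)/13,0,sqrt( 19) /19,sqrt ( 11) /11,sqrt( 2)/2, sqrt( 6),pi , sqrt (11 ),3.54,3*E ] 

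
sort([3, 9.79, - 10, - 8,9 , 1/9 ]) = [-10 ,  -  8,1/9, 3,9, 9.79 ]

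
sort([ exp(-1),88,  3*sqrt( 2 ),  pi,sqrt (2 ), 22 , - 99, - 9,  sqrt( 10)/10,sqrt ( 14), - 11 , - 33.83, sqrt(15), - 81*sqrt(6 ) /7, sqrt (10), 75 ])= [ - 99, - 33.83,-81*sqrt(6) /7, - 11 , - 9,sqrt( 10) /10, exp ( - 1), sqrt( 2 ),pi,sqrt( 10), sqrt(14 ),sqrt( 15),3*sqrt(2 ),22, 75,88 ]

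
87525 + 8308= 95833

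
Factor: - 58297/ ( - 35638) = 2^ ( - 1 )*97^1*103^( - 1 )*173^( - 1)*601^1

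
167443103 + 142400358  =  309843461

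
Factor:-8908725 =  - 3^1*5^2*7^1 * 71^1*239^1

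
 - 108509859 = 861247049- 969756908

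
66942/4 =16735 + 1/2  =  16735.50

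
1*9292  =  9292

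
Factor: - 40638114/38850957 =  - 4515346/4316773 = - 2^1*11^1*167^1 * 1229^1*4316773^( - 1)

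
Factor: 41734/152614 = 271^1*991^( - 1 ) = 271/991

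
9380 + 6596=15976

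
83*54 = 4482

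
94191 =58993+35198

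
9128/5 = 1825+3/5 = 1825.60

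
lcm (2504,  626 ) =2504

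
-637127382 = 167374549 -804501931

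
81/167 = 81/167 = 0.49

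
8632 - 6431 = 2201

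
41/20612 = 41/20612 = 0.00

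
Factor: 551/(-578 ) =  - 2^(- 1 )*17^( - 2)*19^1*29^1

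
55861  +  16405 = 72266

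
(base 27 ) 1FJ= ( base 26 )1i9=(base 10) 1153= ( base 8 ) 2201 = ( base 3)1120201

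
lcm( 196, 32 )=1568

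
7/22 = 7/22 = 0.32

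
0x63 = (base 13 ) 78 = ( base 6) 243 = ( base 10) 99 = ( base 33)30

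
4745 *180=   854100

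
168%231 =168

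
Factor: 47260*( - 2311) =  - 2^2*5^1*17^1 * 139^1*2311^1 = - 109217860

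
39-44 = -5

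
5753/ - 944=-5753/944 =-  6.09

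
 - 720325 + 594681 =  -125644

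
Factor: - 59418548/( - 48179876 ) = 14854637/12044969 = 7^1*19^1*67^1*1667^1 * 12044969^(-1)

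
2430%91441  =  2430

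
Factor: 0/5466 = 0^1 = 0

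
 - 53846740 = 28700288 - 82547028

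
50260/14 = 3590 = 3590.00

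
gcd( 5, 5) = 5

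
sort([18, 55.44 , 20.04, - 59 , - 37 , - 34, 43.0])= [ - 59 , - 37 , - 34 , 18, 20.04,43.0,55.44]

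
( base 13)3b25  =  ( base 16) 2121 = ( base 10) 8481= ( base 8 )20441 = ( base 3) 102122010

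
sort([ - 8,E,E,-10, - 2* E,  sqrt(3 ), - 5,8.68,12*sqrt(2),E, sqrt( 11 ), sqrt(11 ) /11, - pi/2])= [-10, - 8, - 2*E, - 5, - pi/2,sqrt( 11 ) /11, sqrt(3),E,E,E,sqrt(11 ), 8.68,12*sqrt(2 ) ]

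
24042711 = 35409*679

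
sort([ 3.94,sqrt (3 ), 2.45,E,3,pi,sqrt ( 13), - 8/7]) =[-8/7,sqrt( 3), 2.45, E,3,pi,sqrt(13), 3.94]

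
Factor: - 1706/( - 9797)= 2^1*97^( - 1 )*101^( - 1)*853^1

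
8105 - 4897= 3208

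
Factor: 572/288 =143/72= 2^( - 3)*3^(- 2)*11^1*13^1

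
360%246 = 114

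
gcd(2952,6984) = 72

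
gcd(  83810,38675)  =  85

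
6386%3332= 3054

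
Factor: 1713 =3^1*571^1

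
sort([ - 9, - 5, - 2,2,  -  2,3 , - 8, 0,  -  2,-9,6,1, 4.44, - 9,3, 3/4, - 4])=[  -  9, - 9 , - 9, - 8, - 5, - 4, -2, - 2,-2,0 , 3/4,1  ,  2, 3, 3,  4.44,6] 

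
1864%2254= 1864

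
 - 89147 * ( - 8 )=713176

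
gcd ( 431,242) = 1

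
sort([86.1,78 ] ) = [ 78, 86.1]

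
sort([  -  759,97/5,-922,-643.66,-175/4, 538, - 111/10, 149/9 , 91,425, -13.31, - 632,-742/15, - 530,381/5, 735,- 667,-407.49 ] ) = [ - 922 , - 759 , - 667, -643.66, - 632, - 530,- 407.49, - 742/15,-175/4,-13.31,- 111/10, 149/9,97/5 , 381/5 , 91,425,538,735] 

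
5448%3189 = 2259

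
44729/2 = 22364+1/2 = 22364.50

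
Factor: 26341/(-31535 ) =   -  5^(  -  1)*17^(-1)*71^1=- 71/85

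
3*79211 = 237633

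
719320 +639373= 1358693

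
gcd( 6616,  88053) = 1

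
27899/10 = 27899/10 = 2789.90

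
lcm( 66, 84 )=924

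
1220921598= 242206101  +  978715497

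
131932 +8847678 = 8979610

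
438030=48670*9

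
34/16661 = 34/16661 = 0.00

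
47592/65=732 + 12/65 = 732.18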